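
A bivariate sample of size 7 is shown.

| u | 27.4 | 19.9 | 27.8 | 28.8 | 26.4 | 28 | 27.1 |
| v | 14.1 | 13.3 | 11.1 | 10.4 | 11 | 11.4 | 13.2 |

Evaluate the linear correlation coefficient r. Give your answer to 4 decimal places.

-0.4519

n = 7, Σu = 185.4, Σv = 84.5, Σu² = 4964.42, Σv² = 1032.27, Σuv = 2226.43
nΣuv − ΣuΣv = 15585.01 − 15666.3 = -81.29
nΣu² − (Σu)² = 34750.94 − 34373.16 = 377.78; nΣv² − (Σv)² = 7225.89 − 7140.25 = 85.64
r = -81.29 / √(377.78 × 85.64) = -81.29 / 179.8696 ≈ -0.4519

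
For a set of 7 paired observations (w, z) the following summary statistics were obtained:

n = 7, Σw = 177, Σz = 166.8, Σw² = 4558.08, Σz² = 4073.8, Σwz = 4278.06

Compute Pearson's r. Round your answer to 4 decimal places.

r = (nΣwz − ΣwΣz) / √[(nΣw² − (Σw)²)(nΣz² − (Σz)²)]
Numerator: 7×4278.06 − 177×166.8 = 422.82
Denominator: √[(31906.56 − 31329)(28516.6 − 27822.24)] = √[577.56 × 694.36] = 633.2729
r = 422.82 / 633.2729 ≈ 0.6677

0.6677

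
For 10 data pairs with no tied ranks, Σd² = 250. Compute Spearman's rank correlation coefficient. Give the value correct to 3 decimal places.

ρ = 1 − 6Σd² / [n(n²−1)] = 1 − 6×250 / (10×99)
  = 1 − 1500/990 = 1 − 1.5152 ≈ -0.515

-0.515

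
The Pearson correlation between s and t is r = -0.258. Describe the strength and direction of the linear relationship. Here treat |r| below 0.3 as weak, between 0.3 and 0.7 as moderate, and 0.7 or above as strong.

r = -0.258 < 0 so the relationship is negative.
|r| = 0.258, which falls in the weak range.

weak negative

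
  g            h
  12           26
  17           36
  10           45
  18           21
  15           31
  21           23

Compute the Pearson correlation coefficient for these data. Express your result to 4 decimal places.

n = 6, Σg = 93, Σh = 182, Σg² = 1523, Σh² = 5928, Σgh = 2700
nΣgh − ΣgΣh = 16200 − 16926 = -726
nΣg² − (Σg)² = 9138 − 8649 = 489; nΣh² − (Σh)² = 35568 − 33124 = 2444
r = -726 / √(489 × 2444) = -726 / 1093.2136 ≈ -0.6641

-0.6641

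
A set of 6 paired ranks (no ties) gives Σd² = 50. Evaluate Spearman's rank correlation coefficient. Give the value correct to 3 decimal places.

-0.429

ρ = 1 − 6Σd² / [n(n²−1)] = 1 − 6×50 / (6×35)
  = 1 − 300/210 = 1 − 1.4286 ≈ -0.429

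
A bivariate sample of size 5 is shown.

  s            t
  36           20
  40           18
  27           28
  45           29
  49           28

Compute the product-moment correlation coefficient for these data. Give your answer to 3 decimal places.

0.152

n = 5, Σs = 197, Σt = 123, Σs² = 8051, Σt² = 3133, Σst = 4873
nΣst − ΣsΣt = 24365 − 24231 = 134
nΣs² − (Σs)² = 40255 − 38809 = 1446; nΣt² − (Σt)² = 15665 − 15129 = 536
r = 134 / √(1446 × 536) = 134 / 880.3726 ≈ 0.152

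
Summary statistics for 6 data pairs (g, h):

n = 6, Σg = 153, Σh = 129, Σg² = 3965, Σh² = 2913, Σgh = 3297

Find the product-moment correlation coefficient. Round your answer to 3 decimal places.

0.080

r = (nΣgh − ΣgΣh) / √[(nΣg² − (Σg)²)(nΣh² − (Σh)²)]
Numerator: 6×3297 − 153×129 = 45
Denominator: √[(23790 − 23409)(17478 − 16641)] = √[381 × 837] = 564.7097
r = 45 / 564.7097 ≈ 0.080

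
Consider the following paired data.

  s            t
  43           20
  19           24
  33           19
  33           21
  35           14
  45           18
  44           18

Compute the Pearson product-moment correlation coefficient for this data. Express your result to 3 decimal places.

-0.568

n = 7, Σs = 252, Σt = 134, Σs² = 9574, Σt² = 2622, Σst = 4728
nΣst − ΣsΣt = 33096 − 33768 = -672
nΣs² − (Σs)² = 67018 − 63504 = 3514; nΣt² − (Σt)² = 18354 − 17956 = 398
r = -672 / √(3514 × 398) = -672 / 1182.6124 ≈ -0.568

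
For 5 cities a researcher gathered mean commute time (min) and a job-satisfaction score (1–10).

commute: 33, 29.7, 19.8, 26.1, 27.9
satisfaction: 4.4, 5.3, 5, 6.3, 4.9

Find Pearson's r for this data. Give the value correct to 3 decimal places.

-0.312

n = 5, Σx = 136.5, Σy = 25.9, Σx² = 3822.75, Σy² = 136.15, Σxy = 702.75
nΣxy − ΣxΣy = 3513.75 − 3535.35 = -21.6
nΣx² − (Σx)² = 19113.75 − 18632.25 = 481.5; nΣy² − (Σy)² = 680.75 − 670.81 = 9.94
r = -21.6 / √(481.5 × 9.94) = -21.6 / 69.1817 ≈ -0.312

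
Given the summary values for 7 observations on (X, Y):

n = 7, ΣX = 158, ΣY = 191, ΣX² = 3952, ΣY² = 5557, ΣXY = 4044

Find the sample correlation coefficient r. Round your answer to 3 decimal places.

r = (nΣXY − ΣXΣY) / √[(nΣX² − (ΣX)²)(nΣY² − (ΣY)²)]
Numerator: 7×4044 − 158×191 = -1870
Denominator: √[(27664 − 24964)(38899 − 36481)] = √[2700 × 2418] = 2555.1125
r = -1870 / 2555.1125 ≈ -0.732

-0.732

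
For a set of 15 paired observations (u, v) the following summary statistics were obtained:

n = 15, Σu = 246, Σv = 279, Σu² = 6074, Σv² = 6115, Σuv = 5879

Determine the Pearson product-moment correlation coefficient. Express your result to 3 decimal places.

r = (nΣuv − ΣuΣv) / √[(nΣu² − (Σu)²)(nΣv² − (Σv)²)]
Numerator: 15×5879 − 246×279 = 19551
Denominator: √[(91110 − 60516)(91725 − 77841)] = √[30594 × 13884] = 20609.8786
r = 19551 / 20609.8786 ≈ 0.949

0.949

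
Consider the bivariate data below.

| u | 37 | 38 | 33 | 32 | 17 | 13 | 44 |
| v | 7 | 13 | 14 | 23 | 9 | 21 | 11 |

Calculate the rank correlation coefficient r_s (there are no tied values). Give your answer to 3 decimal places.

Rank u: 5, 6, 4, 3, 2, 1, 7
Rank v: 1, 4, 5, 7, 2, 6, 3
d = rank(u) − rank(v): 4, 2, -1, -4, 0, -5, 4; Σd² = 78
ρ = 1 − 6Σd² / [n(n²−1)] = 1 − 6×78 / (7×48) = 1 − 468/336 ≈ -0.393

-0.393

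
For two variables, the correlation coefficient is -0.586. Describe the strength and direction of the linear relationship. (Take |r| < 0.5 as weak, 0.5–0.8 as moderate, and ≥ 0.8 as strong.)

r = -0.586 < 0 so the relationship is negative.
|r| = 0.586, which falls in the moderate range.

moderate negative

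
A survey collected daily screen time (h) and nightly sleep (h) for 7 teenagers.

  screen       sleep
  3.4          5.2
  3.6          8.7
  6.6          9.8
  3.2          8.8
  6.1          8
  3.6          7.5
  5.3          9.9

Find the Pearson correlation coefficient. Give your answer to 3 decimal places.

n = 7, Σx = 31.8, Σy = 57.9, Σx² = 156.58, Σy² = 494.47, Σxy = 270.11
nΣxy − ΣxΣy = 1890.77 − 1841.22 = 49.55
nΣx² − (Σx)² = 1096.06 − 1011.24 = 84.82; nΣy² − (Σy)² = 3461.29 − 3352.41 = 108.88
r = 49.55 / √(84.82 × 108.88) = 49.55 / 96.1000 ≈ 0.516

0.516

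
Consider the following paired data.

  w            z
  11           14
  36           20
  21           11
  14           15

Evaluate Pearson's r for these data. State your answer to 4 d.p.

0.6791

n = 4, Σw = 82, Σz = 60, Σw² = 2054, Σz² = 942, Σwz = 1315
nΣwz − ΣwΣz = 5260 − 4920 = 340
nΣw² − (Σw)² = 8216 − 6724 = 1492; nΣz² − (Σz)² = 3768 − 3600 = 168
r = 340 / √(1492 × 168) = 340 / 500.6556 ≈ 0.6791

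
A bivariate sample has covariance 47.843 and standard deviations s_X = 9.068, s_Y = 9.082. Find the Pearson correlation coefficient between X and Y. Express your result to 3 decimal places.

0.581

r = Cov(X,Y) / (s_X · s_Y) = 47.843 / (9.068 × 9.082)
  = 47.843 / 82.3556 ≈ 0.581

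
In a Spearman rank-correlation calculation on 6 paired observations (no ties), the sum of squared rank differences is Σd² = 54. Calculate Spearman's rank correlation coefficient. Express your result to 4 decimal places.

ρ = 1 − 6Σd² / [n(n²−1)] = 1 − 6×54 / (6×35)
  = 1 − 324/210 = 1 − 1.54286 ≈ -0.5429

-0.5429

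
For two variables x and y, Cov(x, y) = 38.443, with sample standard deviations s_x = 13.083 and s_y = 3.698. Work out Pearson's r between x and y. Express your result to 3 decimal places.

r = Cov(x,y) / (s_x · s_y) = 38.443 / (13.083 × 3.698)
  = 38.443 / 48.3809 ≈ 0.795

0.795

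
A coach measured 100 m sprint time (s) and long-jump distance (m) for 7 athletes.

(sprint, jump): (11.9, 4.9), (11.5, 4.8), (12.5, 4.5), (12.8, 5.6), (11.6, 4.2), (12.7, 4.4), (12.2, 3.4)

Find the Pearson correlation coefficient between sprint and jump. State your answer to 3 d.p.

0.221

n = 7, Σx = 85.2, Σy = 31.8, Σx² = 1038.64, Σy² = 147.22, Σxy = 387.52
nΣxy − ΣxΣy = 2712.64 − 2709.36 = 3.28
nΣx² − (Σx)² = 7270.48 − 7259.04 = 11.44; nΣy² − (Σy)² = 1030.54 − 1011.24 = 19.3
r = 3.28 / √(11.44 × 19.3) = 3.28 / 14.8591 ≈ 0.221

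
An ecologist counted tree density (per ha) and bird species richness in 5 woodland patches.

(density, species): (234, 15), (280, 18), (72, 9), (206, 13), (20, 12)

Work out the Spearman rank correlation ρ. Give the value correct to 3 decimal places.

0.900

Rank density: 4, 5, 2, 3, 1
Rank species: 4, 5, 1, 3, 2
d = rank(density) − rank(species): 0, 0, 1, 0, -1; Σd² = 2
ρ = 1 − 6Σd² / [n(n²−1)] = 1 − 6×2 / (5×24) = 1 − 12/120 ≈ 0.900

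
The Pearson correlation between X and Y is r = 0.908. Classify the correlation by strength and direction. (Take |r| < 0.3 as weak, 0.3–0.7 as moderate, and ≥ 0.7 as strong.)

strong positive

r = 0.908 > 0 so the relationship is positive.
|r| = 0.908, which falls in the strong range.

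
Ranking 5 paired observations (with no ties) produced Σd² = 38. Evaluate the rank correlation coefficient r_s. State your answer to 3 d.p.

-0.900

ρ = 1 − 6Σd² / [n(n²−1)] = 1 − 6×38 / (5×24)
  = 1 − 228/120 = 1 − 1.9000 ≈ -0.900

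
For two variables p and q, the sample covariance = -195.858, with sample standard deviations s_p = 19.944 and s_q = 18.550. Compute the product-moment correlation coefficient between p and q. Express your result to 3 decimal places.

-0.529

r = Cov(p,q) / (s_p · s_q) = -195.858 / (19.944 × 18.550)
  = -195.858 / 369.9612 ≈ -0.529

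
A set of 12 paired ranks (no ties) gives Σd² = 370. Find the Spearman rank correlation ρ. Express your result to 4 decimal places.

-0.2937

ρ = 1 − 6Σd² / [n(n²−1)] = 1 − 6×370 / (12×143)
  = 1 − 2220/1716 = 1 − 1.29371 ≈ -0.2937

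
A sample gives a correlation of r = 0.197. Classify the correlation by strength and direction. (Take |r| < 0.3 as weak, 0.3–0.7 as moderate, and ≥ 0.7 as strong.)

weak positive

r = 0.197 > 0 so the relationship is positive.
|r| = 0.197, which falls in the weak range.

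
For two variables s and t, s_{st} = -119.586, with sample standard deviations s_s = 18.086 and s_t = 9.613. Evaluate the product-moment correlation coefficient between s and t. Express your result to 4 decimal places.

-0.6878

r = Cov(s,t) / (s_s · s_t) = -119.586 / (18.086 × 9.613)
  = -119.586 / 173.8607 ≈ -0.6878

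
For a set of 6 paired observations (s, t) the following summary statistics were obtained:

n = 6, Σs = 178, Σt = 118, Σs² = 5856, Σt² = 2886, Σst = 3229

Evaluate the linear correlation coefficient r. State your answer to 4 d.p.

-0.4763

r = (nΣst − ΣsΣt) / √[(nΣs² − (Σs)²)(nΣt² − (Σt)²)]
Numerator: 6×3229 − 178×118 = -1630
Denominator: √[(35136 − 31684)(17316 − 13924)] = √[3452 × 3392] = 3421.8685
r = -1630 / 3421.8685 ≈ -0.4763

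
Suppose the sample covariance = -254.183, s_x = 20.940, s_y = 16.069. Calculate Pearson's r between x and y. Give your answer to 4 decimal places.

r = Cov(x,y) / (s_x · s_y) = -254.183 / (20.940 × 16.069)
  = -254.183 / 336.4849 ≈ -0.7554

-0.7554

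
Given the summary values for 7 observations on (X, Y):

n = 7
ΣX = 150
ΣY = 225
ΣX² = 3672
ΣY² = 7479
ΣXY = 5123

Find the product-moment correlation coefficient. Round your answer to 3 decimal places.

0.897

r = (nΣXY − ΣXΣY) / √[(nΣX² − (ΣX)²)(nΣY² − (ΣY)²)]
Numerator: 7×5123 − 150×225 = 2111
Denominator: √[(25704 − 22500)(52353 − 50625)] = √[3204 × 1728] = 2352.9794
r = 2111 / 2352.9794 ≈ 0.897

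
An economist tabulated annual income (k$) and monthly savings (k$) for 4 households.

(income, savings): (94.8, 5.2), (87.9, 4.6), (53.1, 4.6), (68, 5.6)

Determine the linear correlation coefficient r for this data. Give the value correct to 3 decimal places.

0.120

n = 4, Σx = 303.8, Σy = 20, Σx² = 24157.06, Σy² = 100.72, Σxy = 1522.36
nΣxy − ΣxΣy = 6089.44 − 6076 = 13.44
nΣx² − (Σx)² = 96628.24 − 92294.44 = 4333.8; nΣy² − (Σy)² = 402.88 − 400 = 2.88
r = 13.44 / √(4333.8 × 2.88) = 13.44 / 111.7199 ≈ 0.120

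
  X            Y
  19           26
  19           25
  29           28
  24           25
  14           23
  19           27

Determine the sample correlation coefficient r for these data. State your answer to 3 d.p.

n = 6, ΣX = 124, ΣY = 154, ΣX² = 2696, ΣY² = 3968, ΣXY = 3216
nΣXY − ΣXΣY = 19296 − 19096 = 200
nΣX² − (ΣX)² = 16176 − 15376 = 800; nΣY² − (ΣY)² = 23808 − 23716 = 92
r = 200 / √(800 × 92) = 200 / 271.2932 ≈ 0.737

0.737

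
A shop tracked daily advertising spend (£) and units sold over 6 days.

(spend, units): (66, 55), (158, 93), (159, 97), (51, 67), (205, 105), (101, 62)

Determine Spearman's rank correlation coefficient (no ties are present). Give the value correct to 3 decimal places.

Rank spend: 2, 4, 5, 1, 6, 3
Rank units: 1, 4, 5, 3, 6, 2
d = rank(spend) − rank(units): 1, 0, 0, -2, 0, 1; Σd² = 6
ρ = 1 − 6Σd² / [n(n²−1)] = 1 − 6×6 / (6×35) = 1 − 36/210 ≈ 0.829

0.829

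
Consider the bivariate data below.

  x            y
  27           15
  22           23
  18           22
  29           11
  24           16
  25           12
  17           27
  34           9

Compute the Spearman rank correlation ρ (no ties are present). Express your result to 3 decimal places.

-0.952

Rank x: 6, 3, 2, 7, 4, 5, 1, 8
Rank y: 4, 7, 6, 2, 5, 3, 8, 1
d = rank(x) − rank(y): 2, -4, -4, 5, -1, 2, -7, 7; Σd² = 164
ρ = 1 − 6Σd² / [n(n²−1)] = 1 − 6×164 / (8×63) = 1 − 984/504 ≈ -0.952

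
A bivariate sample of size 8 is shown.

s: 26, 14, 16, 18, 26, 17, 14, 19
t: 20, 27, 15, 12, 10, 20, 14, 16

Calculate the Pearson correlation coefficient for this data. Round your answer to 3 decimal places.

-0.321

n = 8, Σs = 150, Σt = 134, Σs² = 2974, Σt² = 2450, Σst = 2454
nΣst − ΣsΣt = 19632 − 20100 = -468
nΣs² − (Σs)² = 23792 − 22500 = 1292; nΣt² − (Σt)² = 19600 − 17956 = 1644
r = -468 / √(1292 × 1644) = -468 / 1457.4114 ≈ -0.321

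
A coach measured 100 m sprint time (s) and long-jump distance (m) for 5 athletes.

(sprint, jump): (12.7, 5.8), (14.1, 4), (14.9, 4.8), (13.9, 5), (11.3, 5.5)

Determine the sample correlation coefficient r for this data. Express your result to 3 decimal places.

-0.669

n = 5, Σx = 66.9, Σy = 25.1, Σx² = 903.01, Σy² = 127.93, Σxy = 333.23
nΣxy − ΣxΣy = 1666.15 − 1679.19 = -13.04
nΣx² − (Σx)² = 4515.05 − 4475.61 = 39.44; nΣy² − (Σy)² = 639.65 − 630.01 = 9.64
r = -13.04 / √(39.44 × 9.64) = -13.04 / 19.4988 ≈ -0.669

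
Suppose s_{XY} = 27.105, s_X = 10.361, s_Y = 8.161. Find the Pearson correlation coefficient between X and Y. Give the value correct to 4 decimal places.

r = Cov(X,Y) / (s_X · s_Y) = 27.105 / (10.361 × 8.161)
  = 27.105 / 84.5561 ≈ 0.3206

0.3206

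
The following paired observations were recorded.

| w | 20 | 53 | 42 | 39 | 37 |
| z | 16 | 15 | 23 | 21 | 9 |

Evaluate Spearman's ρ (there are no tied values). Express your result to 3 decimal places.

Rank w: 1, 5, 4, 3, 2
Rank z: 3, 2, 5, 4, 1
d = rank(w) − rank(z): -2, 3, -1, -1, 1; Σd² = 16
ρ = 1 − 6Σd² / [n(n²−1)] = 1 − 6×16 / (5×24) = 1 − 96/120 ≈ 0.200

0.200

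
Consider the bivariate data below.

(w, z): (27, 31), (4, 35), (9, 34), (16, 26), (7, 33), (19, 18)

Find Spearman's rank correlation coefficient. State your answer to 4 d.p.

Rank w: 6, 1, 3, 4, 2, 5
Rank z: 3, 6, 5, 2, 4, 1
d = rank(w) − rank(z): 3, -5, -2, 2, -2, 4; Σd² = 62
ρ = 1 − 6Σd² / [n(n²−1)] = 1 − 6×62 / (6×35) = 1 − 372/210 ≈ -0.7714

-0.7714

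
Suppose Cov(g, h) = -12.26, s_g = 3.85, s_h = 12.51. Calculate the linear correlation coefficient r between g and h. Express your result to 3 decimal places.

-0.255

r = Cov(g,h) / (s_g · s_h) = -12.26 / (3.85 × 12.51)
  = -12.26 / 48.1635 ≈ -0.255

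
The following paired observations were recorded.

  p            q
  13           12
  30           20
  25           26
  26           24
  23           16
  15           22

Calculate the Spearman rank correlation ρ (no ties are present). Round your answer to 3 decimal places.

Rank p: 1, 6, 4, 5, 3, 2
Rank q: 1, 3, 6, 5, 2, 4
d = rank(p) − rank(q): 0, 3, -2, 0, 1, -2; Σd² = 18
ρ = 1 − 6Σd² / [n(n²−1)] = 1 − 6×18 / (6×35) = 1 − 108/210 ≈ 0.486

0.486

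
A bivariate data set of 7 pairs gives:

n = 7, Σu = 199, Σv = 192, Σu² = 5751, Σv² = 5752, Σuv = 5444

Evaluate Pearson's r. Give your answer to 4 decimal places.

r = (nΣuv − ΣuΣv) / √[(nΣu² − (Σu)²)(nΣv² − (Σv)²)]
Numerator: 7×5444 − 199×192 = -100
Denominator: √[(40257 − 39601)(40264 − 36864)] = √[656 × 3400] = 1493.4524
r = -100 / 1493.4524 ≈ -0.0670

-0.0670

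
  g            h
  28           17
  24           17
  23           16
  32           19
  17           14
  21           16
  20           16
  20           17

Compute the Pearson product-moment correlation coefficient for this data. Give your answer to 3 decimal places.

0.864

n = 8, Σg = 185, Σh = 132, Σg² = 4443, Σh² = 2192, Σgh = 3094
nΣgh − ΣgΣh = 24752 − 24420 = 332
nΣg² − (Σg)² = 35544 − 34225 = 1319; nΣh² − (Σh)² = 17536 − 17424 = 112
r = 332 / √(1319 × 112) = 332 / 384.3540 ≈ 0.864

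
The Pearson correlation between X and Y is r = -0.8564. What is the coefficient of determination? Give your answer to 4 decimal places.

0.7334

r² = (-0.8564)² = 0.7334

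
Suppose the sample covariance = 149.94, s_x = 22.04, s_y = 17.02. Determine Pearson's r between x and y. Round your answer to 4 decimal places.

0.3997

r = Cov(x,y) / (s_x · s_y) = 149.94 / (22.04 × 17.02)
  = 149.94 / 375.1208 ≈ 0.3997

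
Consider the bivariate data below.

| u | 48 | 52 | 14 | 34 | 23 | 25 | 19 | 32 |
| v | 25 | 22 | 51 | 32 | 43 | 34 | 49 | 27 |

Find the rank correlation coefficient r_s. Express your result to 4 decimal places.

Rank u: 7, 8, 1, 6, 3, 4, 2, 5
Rank v: 2, 1, 8, 4, 6, 5, 7, 3
d = rank(u) − rank(v): 5, 7, -7, 2, -3, -1, -5, 2; Σd² = 166
ρ = 1 − 6Σd² / [n(n²−1)] = 1 − 6×166 / (8×63) = 1 − 996/504 ≈ -0.9762

-0.9762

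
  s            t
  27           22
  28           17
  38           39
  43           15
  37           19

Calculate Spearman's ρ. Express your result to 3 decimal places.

-0.300

Rank s: 1, 2, 4, 5, 3
Rank t: 4, 2, 5, 1, 3
d = rank(s) − rank(t): -3, 0, -1, 4, 0; Σd² = 26
ρ = 1 − 6Σd² / [n(n²−1)] = 1 − 6×26 / (5×24) = 1 − 156/120 ≈ -0.300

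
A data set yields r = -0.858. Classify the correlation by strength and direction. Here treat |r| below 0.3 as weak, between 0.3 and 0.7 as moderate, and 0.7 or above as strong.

r = -0.858 < 0 so the relationship is negative.
|r| = 0.858, which falls in the strong range.

strong negative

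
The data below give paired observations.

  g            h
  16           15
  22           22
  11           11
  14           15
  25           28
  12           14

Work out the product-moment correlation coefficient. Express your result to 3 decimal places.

0.975

n = 6, Σg = 100, Σh = 105, Σg² = 1826, Σh² = 2035, Σgh = 1923
nΣgh − ΣgΣh = 11538 − 10500 = 1038
nΣg² − (Σg)² = 10956 − 10000 = 956; nΣh² − (Σh)² = 12210 − 11025 = 1185
r = 1038 / √(956 × 1185) = 1038 / 1064.3590 ≈ 0.975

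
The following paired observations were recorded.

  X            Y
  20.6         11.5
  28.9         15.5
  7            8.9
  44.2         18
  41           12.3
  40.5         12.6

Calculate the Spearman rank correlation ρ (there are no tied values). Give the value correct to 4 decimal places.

0.7714

Rank X: 2, 3, 1, 6, 5, 4
Rank Y: 2, 5, 1, 6, 3, 4
d = rank(X) − rank(Y): 0, -2, 0, 0, 2, 0; Σd² = 8
ρ = 1 − 6Σd² / [n(n²−1)] = 1 − 6×8 / (6×35) = 1 − 48/210 ≈ 0.7714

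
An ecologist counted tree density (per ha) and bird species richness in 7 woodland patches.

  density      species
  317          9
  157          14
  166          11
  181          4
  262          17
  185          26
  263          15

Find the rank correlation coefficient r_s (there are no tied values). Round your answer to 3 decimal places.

Rank density: 7, 1, 2, 3, 5, 4, 6
Rank species: 2, 4, 3, 1, 6, 7, 5
d = rank(density) − rank(species): 5, -3, -1, 2, -1, -3, 1; Σd² = 50
ρ = 1 − 6Σd² / [n(n²−1)] = 1 − 6×50 / (7×48) = 1 − 300/336 ≈ 0.107

0.107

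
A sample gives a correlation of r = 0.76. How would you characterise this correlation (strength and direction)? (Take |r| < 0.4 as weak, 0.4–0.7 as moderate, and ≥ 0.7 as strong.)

r = 0.76 > 0 so the relationship is positive.
|r| = 0.76, which falls in the strong range.

strong positive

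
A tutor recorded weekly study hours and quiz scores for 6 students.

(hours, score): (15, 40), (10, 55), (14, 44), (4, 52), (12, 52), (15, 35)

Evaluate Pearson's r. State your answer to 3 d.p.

-0.719

n = 6, Σx = 70, Σy = 278, Σx² = 906, Σy² = 13194, Σxy = 3123
nΣxy − ΣxΣy = 18738 − 19460 = -722
nΣx² − (Σx)² = 5436 − 4900 = 536; nΣy² − (Σy)² = 79164 − 77284 = 1880
r = -722 / √(536 × 1880) = -722 / 1003.8327 ≈ -0.719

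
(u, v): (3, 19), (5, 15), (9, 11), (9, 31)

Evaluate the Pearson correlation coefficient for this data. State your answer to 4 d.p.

n = 4, Σu = 26, Σv = 76, Σu² = 196, Σv² = 1668, Σuv = 510
nΣuv − ΣuΣv = 2040 − 1976 = 64
nΣu² − (Σu)² = 784 − 676 = 108; nΣv² − (Σv)² = 6672 − 5776 = 896
r = 64 / √(108 × 896) = 64 / 311.0756 ≈ 0.2057

0.2057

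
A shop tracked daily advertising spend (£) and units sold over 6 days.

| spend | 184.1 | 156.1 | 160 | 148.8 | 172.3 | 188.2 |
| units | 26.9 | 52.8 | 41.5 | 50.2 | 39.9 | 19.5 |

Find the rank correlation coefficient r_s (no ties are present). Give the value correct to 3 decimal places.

Rank spend: 5, 2, 3, 1, 4, 6
Rank units: 2, 6, 4, 5, 3, 1
d = rank(spend) − rank(units): 3, -4, -1, -4, 1, 5; Σd² = 68
ρ = 1 − 6Σd² / [n(n²−1)] = 1 − 6×68 / (6×35) = 1 − 408/210 ≈ -0.943

-0.943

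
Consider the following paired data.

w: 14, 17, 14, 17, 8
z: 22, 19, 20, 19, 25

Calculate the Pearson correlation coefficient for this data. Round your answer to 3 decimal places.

-0.961

n = 5, Σw = 70, Σz = 105, Σw² = 1034, Σz² = 2231, Σwz = 1434
nΣwz − ΣwΣz = 7170 − 7350 = -180
nΣw² − (Σw)² = 5170 − 4900 = 270; nΣz² − (Σz)² = 11155 − 11025 = 130
r = -180 / √(270 × 130) = -180 / 187.3499 ≈ -0.961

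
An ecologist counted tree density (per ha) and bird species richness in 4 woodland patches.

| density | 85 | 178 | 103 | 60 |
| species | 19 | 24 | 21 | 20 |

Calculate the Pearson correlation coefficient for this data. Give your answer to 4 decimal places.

n = 4, Σx = 426, Σy = 84, Σx² = 53118, Σy² = 1778, Σxy = 9250
nΣxy − ΣxΣy = 37000 − 35784 = 1216
nΣx² − (Σx)² = 212472 − 181476 = 30996; nΣy² − (Σy)² = 7112 − 7056 = 56
r = 1216 / √(30996 × 56) = 1216 / 1317.4885 ≈ 0.9230

0.9230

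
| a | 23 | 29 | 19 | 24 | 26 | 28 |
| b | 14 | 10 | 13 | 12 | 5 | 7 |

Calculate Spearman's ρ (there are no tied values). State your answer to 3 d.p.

Rank a: 2, 6, 1, 3, 4, 5
Rank b: 6, 3, 5, 4, 1, 2
d = rank(a) − rank(b): -4, 3, -4, -1, 3, 3; Σd² = 60
ρ = 1 − 6Σd² / [n(n²−1)] = 1 − 6×60 / (6×35) = 1 − 360/210 ≈ -0.714

-0.714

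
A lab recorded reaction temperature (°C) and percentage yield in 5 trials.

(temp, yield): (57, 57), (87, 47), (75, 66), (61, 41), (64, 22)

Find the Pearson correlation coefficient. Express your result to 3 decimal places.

0.204

n = 5, Σx = 344, Σy = 233, Σx² = 24260, Σy² = 11979, Σxy = 16197
nΣxy − ΣxΣy = 80985 − 80152 = 833
nΣx² − (Σx)² = 121300 − 118336 = 2964; nΣy² − (Σy)² = 59895 − 54289 = 5606
r = 833 / √(2964 × 5606) = 833 / 4076.2954 ≈ 0.204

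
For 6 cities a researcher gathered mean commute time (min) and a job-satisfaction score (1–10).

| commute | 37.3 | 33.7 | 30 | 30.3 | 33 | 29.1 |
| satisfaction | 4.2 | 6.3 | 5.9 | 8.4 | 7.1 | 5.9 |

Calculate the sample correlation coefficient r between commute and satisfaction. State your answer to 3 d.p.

-0.557

n = 6, Σx = 193.4, Σy = 37.8, Σx² = 6280.88, Σy² = 247.92, Σxy = 1206.48
nΣxy − ΣxΣy = 7238.88 − 7310.52 = -71.64
nΣx² − (Σx)² = 37685.28 − 37403.56 = 281.72; nΣy² − (Σy)² = 1487.52 − 1428.84 = 58.68
r = -71.64 / √(281.72 × 58.68) = -71.64 / 128.5742 ≈ -0.557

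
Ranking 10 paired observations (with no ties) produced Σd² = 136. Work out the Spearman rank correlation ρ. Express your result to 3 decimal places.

ρ = 1 − 6Σd² / [n(n²−1)] = 1 − 6×136 / (10×99)
  = 1 − 816/990 = 1 − 0.8242 ≈ 0.176

0.176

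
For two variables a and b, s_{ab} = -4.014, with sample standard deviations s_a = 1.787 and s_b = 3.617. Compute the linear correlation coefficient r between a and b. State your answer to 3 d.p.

-0.621

r = Cov(a,b) / (s_a · s_b) = -4.014 / (1.787 × 3.617)
  = -4.014 / 6.4636 ≈ -0.621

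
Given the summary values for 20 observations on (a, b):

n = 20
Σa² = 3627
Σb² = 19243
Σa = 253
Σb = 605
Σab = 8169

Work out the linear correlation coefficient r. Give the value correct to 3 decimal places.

0.814

r = (nΣab − ΣaΣb) / √[(nΣa² − (Σa)²)(nΣb² − (Σb)²)]
Numerator: 20×8169 − 253×605 = 10315
Denominator: √[(72540 − 64009)(384860 − 366025)] = √[8531 × 18835] = 12676.0161
r = 10315 / 12676.0161 ≈ 0.814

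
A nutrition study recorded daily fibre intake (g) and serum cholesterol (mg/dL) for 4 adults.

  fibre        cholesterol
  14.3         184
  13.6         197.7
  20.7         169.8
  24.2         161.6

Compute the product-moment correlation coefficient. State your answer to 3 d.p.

n = 4, Σx = 72.8, Σy = 713.1, Σx² = 1403.58, Σy² = 127887.89, Σxy = 12745.5
nΣxy − ΣxΣy = 50982 − 51913.68 = -931.68
nΣx² − (Σx)² = 5614.32 − 5299.84 = 314.48; nΣy² − (Σy)² = 511551.56 − 508511.61 = 3039.95
r = -931.68 / √(314.48 × 3039.95) = -931.68 / 977.7543 ≈ -0.953

-0.953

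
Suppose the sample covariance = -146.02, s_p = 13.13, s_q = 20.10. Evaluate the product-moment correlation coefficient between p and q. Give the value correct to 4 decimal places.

-0.5533

r = Cov(p,q) / (s_p · s_q) = -146.02 / (13.13 × 20.10)
  = -146.02 / 263.9130 ≈ -0.5533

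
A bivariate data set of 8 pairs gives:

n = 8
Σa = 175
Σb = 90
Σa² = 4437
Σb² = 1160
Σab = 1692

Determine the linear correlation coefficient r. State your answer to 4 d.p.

r = (nΣab − ΣaΣb) / √[(nΣa² − (Σa)²)(nΣb² − (Σb)²)]
Numerator: 8×1692 − 175×90 = -2214
Denominator: √[(35496 − 30625)(9280 − 8100)] = √[4871 × 1180] = 2397.4528
r = -2214 / 2397.4528 ≈ -0.9235

-0.9235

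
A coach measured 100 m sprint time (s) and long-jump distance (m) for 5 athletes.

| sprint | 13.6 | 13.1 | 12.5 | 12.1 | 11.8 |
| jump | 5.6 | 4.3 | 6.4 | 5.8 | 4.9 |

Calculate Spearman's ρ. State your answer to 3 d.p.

-0.100

Rank sprint: 5, 4, 3, 2, 1
Rank jump: 3, 1, 5, 4, 2
d = rank(sprint) − rank(jump): 2, 3, -2, -2, -1; Σd² = 22
ρ = 1 − 6Σd² / [n(n²−1)] = 1 − 6×22 / (5×24) = 1 − 132/120 ≈ -0.100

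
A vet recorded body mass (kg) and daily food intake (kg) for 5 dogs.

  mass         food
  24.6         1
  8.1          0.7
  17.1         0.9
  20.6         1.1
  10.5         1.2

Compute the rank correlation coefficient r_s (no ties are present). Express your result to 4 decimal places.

Rank mass: 5, 1, 3, 4, 2
Rank food: 3, 1, 2, 4, 5
d = rank(mass) − rank(food): 2, 0, 1, 0, -3; Σd² = 14
ρ = 1 − 6Σd² / [n(n²−1)] = 1 − 6×14 / (5×24) = 1 − 84/120 ≈ 0.3000

0.3000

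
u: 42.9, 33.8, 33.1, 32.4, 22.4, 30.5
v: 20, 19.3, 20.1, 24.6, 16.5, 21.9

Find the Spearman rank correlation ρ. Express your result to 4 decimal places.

Rank u: 6, 5, 4, 3, 1, 2
Rank v: 3, 2, 4, 6, 1, 5
d = rank(u) − rank(v): 3, 3, 0, -3, 0, -3; Σd² = 36
ρ = 1 − 6Σd² / [n(n²−1)] = 1 − 6×36 / (6×35) = 1 − 216/210 ≈ -0.0286

-0.0286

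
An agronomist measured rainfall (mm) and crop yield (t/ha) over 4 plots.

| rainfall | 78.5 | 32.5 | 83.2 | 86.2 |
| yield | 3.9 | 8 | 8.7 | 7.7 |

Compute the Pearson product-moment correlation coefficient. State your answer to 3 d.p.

n = 4, Σx = 280.4, Σy = 28.3, Σx² = 21571.18, Σy² = 214.19, Σxy = 1953.73
nΣxy − ΣxΣy = 7814.92 − 7935.32 = -120.4
nΣx² − (Σx)² = 86284.72 − 78624.16 = 7660.56; nΣy² − (Σy)² = 856.76 − 800.89 = 55.87
r = -120.4 / √(7660.56 × 55.87) = -120.4 / 654.2136 ≈ -0.184

-0.184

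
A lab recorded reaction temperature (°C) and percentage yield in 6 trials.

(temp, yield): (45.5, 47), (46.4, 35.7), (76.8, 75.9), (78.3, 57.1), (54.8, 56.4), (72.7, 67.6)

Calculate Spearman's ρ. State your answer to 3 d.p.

0.771

Rank temp: 1, 2, 5, 6, 3, 4
Rank yield: 2, 1, 6, 4, 3, 5
d = rank(temp) − rank(yield): -1, 1, -1, 2, 0, -1; Σd² = 8
ρ = 1 − 6Σd² / [n(n²−1)] = 1 − 6×8 / (6×35) = 1 − 48/210 ≈ 0.771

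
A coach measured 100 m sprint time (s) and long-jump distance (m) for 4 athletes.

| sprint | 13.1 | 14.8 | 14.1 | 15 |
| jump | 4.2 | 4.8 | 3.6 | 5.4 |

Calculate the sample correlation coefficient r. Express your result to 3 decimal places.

n = 4, Σx = 57, Σy = 18, Σx² = 814.46, Σy² = 82.8, Σxy = 257.82
nΣxy − ΣxΣy = 1031.28 − 1026 = 5.28
nΣx² − (Σx)² = 3257.84 − 3249 = 8.84; nΣy² − (Σy)² = 331.2 − 324 = 7.2
r = 5.28 / √(8.84 × 7.2) = 5.28 / 7.9780 ≈ 0.662

0.662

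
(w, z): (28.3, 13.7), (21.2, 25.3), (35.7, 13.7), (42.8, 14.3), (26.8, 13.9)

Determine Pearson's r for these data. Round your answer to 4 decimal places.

n = 5, Σw = 154.8, Σz = 80.9, Σw² = 5074.9, Σz² = 1413.17, Σwz = 2397.72
nΣwz − ΣwΣz = 11988.6 − 12523.32 = -534.72
nΣw² − (Σw)² = 25374.5 − 23963.04 = 1411.46; nΣz² − (Σz)² = 7065.85 − 6544.81 = 521.04
r = -534.72 / √(1411.46 × 521.04) = -534.72 / 857.5705 ≈ -0.6235

-0.6235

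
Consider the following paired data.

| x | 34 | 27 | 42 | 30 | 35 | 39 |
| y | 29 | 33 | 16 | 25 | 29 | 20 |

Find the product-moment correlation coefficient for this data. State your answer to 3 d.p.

-0.853

n = 6, Σx = 207, Σy = 152, Σx² = 7295, Σy² = 4052, Σxy = 5094
nΣxy − ΣxΣy = 30564 − 31464 = -900
nΣx² − (Σx)² = 43770 − 42849 = 921; nΣy² − (Σy)² = 24312 − 23104 = 1208
r = -900 / √(921 × 1208) = -900 / 1054.7834 ≈ -0.853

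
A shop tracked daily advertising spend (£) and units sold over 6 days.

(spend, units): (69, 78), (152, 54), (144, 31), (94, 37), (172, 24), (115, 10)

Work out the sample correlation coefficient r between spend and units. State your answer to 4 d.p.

n = 6, Σx = 746, Σy = 234, Σx² = 100246, Σy² = 12006, Σxy = 26810
nΣxy − ΣxΣy = 160860 − 174564 = -13704
nΣx² − (Σx)² = 601476 − 556516 = 44960; nΣy² − (Σy)² = 72036 − 54756 = 17280
r = -13704 / √(44960 × 17280) = -13704 / 27873.0838 ≈ -0.4917

-0.4917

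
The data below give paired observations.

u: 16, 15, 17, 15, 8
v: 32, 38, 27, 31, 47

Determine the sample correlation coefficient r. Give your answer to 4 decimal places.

-0.9290

n = 5, Σu = 71, Σv = 175, Σu² = 1059, Σv² = 6367, Σuv = 2382
nΣuv − ΣuΣv = 11910 − 12425 = -515
nΣu² − (Σu)² = 5295 − 5041 = 254; nΣv² − (Σv)² = 31835 − 30625 = 1210
r = -515 / √(254 × 1210) = -515 / 554.3825 ≈ -0.9290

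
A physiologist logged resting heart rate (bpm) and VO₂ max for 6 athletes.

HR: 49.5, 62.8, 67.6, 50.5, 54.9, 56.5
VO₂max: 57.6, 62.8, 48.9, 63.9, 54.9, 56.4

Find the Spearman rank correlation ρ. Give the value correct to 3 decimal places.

-0.486

Rank HR: 1, 5, 6, 2, 3, 4
Rank VO₂max: 4, 5, 1, 6, 2, 3
d = rank(HR) − rank(VO₂max): -3, 0, 5, -4, 1, 1; Σd² = 52
ρ = 1 − 6Σd² / [n(n²−1)] = 1 − 6×52 / (6×35) = 1 − 312/210 ≈ -0.486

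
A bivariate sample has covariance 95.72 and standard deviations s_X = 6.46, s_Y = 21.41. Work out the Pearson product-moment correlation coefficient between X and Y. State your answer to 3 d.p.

r = Cov(X,Y) / (s_X · s_Y) = 95.72 / (6.46 × 21.41)
  = 95.72 / 138.3086 ≈ 0.692

0.692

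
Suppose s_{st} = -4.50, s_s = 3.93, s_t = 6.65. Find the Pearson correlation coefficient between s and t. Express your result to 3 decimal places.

r = Cov(s,t) / (s_s · s_t) = -4.50 / (3.93 × 6.65)
  = -4.50 / 26.1345 ≈ -0.172

-0.172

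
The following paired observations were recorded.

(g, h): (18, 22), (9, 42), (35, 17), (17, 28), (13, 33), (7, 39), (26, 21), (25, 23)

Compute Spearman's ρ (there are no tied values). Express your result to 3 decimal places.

-0.952

Rank g: 5, 2, 8, 4, 3, 1, 7, 6
Rank h: 3, 8, 1, 5, 6, 7, 2, 4
d = rank(g) − rank(h): 2, -6, 7, -1, -3, -6, 5, 2; Σd² = 164
ρ = 1 − 6Σd² / [n(n²−1)] = 1 − 6×164 / (8×63) = 1 − 984/504 ≈ -0.952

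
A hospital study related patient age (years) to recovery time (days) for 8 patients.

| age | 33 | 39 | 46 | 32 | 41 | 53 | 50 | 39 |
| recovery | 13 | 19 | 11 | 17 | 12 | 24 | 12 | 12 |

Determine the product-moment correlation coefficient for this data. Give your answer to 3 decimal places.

n = 8, Σx = 333, Σy = 120, Σx² = 14261, Σy² = 1948, Σxy = 5052
nΣxy − ΣxΣy = 40416 − 39960 = 456
nΣx² − (Σx)² = 114088 − 110889 = 3199; nΣy² − (Σy)² = 15584 − 14400 = 1184
r = 456 / √(3199 × 1184) = 456 / 1946.1798 ≈ 0.234

0.234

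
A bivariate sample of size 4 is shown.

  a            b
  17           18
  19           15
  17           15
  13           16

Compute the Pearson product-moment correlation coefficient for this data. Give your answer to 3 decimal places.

n = 4, Σa = 66, Σb = 64, Σa² = 1108, Σb² = 1030, Σab = 1054
nΣab − ΣaΣb = 4216 − 4224 = -8
nΣa² − (Σa)² = 4432 − 4356 = 76; nΣb² − (Σb)² = 4120 − 4096 = 24
r = -8 / √(76 × 24) = -8 / 42.7083 ≈ -0.187

-0.187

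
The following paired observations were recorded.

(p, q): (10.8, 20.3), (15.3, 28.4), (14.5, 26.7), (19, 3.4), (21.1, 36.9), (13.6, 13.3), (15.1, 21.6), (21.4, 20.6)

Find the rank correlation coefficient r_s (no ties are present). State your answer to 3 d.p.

0.286

Rank p: 1, 5, 3, 6, 7, 2, 4, 8
Rank q: 3, 7, 6, 1, 8, 2, 5, 4
d = rank(p) − rank(q): -2, -2, -3, 5, -1, 0, -1, 4; Σd² = 60
ρ = 1 − 6Σd² / [n(n²−1)] = 1 − 6×60 / (8×63) = 1 − 360/504 ≈ 0.286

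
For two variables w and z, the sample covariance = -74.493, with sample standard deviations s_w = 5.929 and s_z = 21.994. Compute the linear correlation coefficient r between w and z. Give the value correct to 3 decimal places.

r = Cov(w,z) / (s_w · s_z) = -74.493 / (5.929 × 21.994)
  = -74.493 / 130.4024 ≈ -0.571

-0.571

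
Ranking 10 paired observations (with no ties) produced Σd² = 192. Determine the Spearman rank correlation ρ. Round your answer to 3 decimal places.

ρ = 1 − 6Σd² / [n(n²−1)] = 1 − 6×192 / (10×99)
  = 1 − 1152/990 = 1 − 1.1636 ≈ -0.164

-0.164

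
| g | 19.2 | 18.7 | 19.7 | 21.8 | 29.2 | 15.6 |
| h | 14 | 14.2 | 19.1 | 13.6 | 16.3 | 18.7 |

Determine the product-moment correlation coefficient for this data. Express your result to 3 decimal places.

n = 6, Σg = 124.2, Σh = 95.9, Σg² = 2677.66, Σh² = 1562.79, Σgh = 1974.77
nΣgh − ΣgΣh = 11848.62 − 11910.78 = -62.16
nΣg² − (Σg)² = 16065.96 − 15425.64 = 640.32; nΣh² − (Σh)² = 9376.74 − 9196.81 = 179.93
r = -62.16 / √(640.32 × 179.93) = -62.16 / 339.4301 ≈ -0.183

-0.183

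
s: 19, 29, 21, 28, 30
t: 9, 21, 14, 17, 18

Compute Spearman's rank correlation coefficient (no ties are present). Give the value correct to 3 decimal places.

0.900

Rank s: 1, 4, 2, 3, 5
Rank t: 1, 5, 2, 3, 4
d = rank(s) − rank(t): 0, -1, 0, 0, 1; Σd² = 2
ρ = 1 − 6Σd² / [n(n²−1)] = 1 − 6×2 / (5×24) = 1 − 12/120 ≈ 0.900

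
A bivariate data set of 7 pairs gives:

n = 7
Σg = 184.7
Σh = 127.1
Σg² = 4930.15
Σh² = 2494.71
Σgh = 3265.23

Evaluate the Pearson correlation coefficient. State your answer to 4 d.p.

r = (nΣgh − ΣgΣh) / √[(nΣg² − (Σg)²)(nΣh² − (Σh)²)]
Numerator: 7×3265.23 − 184.7×127.1 = -618.76
Denominator: √[(34511.05 − 34114.09)(17462.97 − 16154.41)] = √[396.96 × 1308.56] = 720.7260
r = -618.76 / 720.7260 ≈ -0.8585

-0.8585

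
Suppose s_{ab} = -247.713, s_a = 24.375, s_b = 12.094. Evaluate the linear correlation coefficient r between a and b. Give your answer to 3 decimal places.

r = Cov(a,b) / (s_a · s_b) = -247.713 / (24.375 × 12.094)
  = -247.713 / 294.7912 ≈ -0.840

-0.840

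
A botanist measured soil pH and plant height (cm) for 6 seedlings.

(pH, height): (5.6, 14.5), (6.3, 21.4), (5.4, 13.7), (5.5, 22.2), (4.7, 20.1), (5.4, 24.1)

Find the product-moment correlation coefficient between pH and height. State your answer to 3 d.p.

n = 6, Σx = 32.9, Σy = 116, Σx² = 181.71, Σy² = 2333.56, Σxy = 636.71
nΣxy − ΣxΣy = 3820.26 − 3816.4 = 3.86
nΣx² − (Σx)² = 1090.26 − 1082.41 = 7.85; nΣy² − (Σy)² = 14001.36 − 13456 = 545.36
r = 3.86 / √(7.85 × 545.36) = 3.86 / 65.4299 ≈ 0.059

0.059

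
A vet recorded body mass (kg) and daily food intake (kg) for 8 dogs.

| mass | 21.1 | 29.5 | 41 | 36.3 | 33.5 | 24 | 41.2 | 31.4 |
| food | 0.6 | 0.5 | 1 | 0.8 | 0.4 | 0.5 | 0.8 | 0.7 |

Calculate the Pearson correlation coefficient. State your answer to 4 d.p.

n = 8, Σx = 258, Σy = 5.3, Σx² = 8695.8, Σy² = 3.79, Σxy = 177.79
nΣxy − ΣxΣy = 1422.32 − 1367.4 = 54.92
nΣx² − (Σx)² = 69566.4 − 66564 = 3002.4; nΣy² − (Σy)² = 30.32 − 28.09 = 2.23
r = 54.92 / √(3002.4 × 2.23) = 54.92 / 81.8251 ≈ 0.6712

0.6712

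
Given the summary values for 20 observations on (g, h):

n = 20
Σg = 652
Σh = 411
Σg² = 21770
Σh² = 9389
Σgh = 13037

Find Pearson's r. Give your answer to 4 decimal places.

r = (nΣgh − ΣgΣh) / √[(nΣg² − (Σg)²)(nΣh² − (Σh)²)]
Numerator: 20×13037 − 652×411 = -7232
Denominator: √[(435400 − 425104)(187780 − 168921)] = √[10296 × 18859] = 13934.5708
r = -7232 / 13934.5708 ≈ -0.5190

-0.5190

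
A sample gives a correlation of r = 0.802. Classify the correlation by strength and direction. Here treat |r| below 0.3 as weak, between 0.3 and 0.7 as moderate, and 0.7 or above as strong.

strong positive

r = 0.802 > 0 so the relationship is positive.
|r| = 0.802, which falls in the strong range.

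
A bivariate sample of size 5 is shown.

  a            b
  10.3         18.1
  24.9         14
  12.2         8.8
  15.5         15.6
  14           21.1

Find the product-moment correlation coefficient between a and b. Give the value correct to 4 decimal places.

-0.1328

n = 5, Σa = 76.9, Σb = 77.6, Σa² = 1311.19, Σb² = 1289.62, Σab = 1179.59
nΣab − ΣaΣb = 5897.95 − 5967.44 = -69.49
nΣa² − (Σa)² = 6555.95 − 5913.61 = 642.34; nΣb² − (Σb)² = 6448.1 − 6021.76 = 426.34
r = -69.49 / √(642.34 × 426.34) = -69.49 / 523.3118 ≈ -0.1328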